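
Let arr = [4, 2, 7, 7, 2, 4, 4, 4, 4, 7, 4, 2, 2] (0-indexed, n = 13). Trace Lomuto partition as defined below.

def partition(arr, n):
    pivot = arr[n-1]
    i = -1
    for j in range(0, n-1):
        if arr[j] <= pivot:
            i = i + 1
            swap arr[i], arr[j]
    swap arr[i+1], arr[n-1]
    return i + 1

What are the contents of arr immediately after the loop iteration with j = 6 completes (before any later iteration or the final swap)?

pivot = arr[12] = 2; i = -1
j=0: arr[0]=4 > 2 → no swap
j=1: arr[1]=2 ≤ 2 → i=0, swap arr[0],arr[1] → [2, 4, 7, 7, 2, 4, 4, 4, 4, 7, 4, 2, 2]
j=2: arr[2]=7 > 2 → no swap
j=3: arr[3]=7 > 2 → no swap
j=4: arr[4]=2 ≤ 2 → i=1, swap arr[1],arr[4] → [2, 2, 7, 7, 4, 4, 4, 4, 4, 7, 4, 2, 2]
j=5: arr[5]=4 > 2 → no swap
j=6: arr[6]=4 > 2 → no swap
(after j=6) arr = [2, 2, 7, 7, 4, 4, 4, 4, 4, 7, 4, 2, 2]

[2, 2, 7, 7, 4, 4, 4, 4, 4, 7, 4, 2, 2]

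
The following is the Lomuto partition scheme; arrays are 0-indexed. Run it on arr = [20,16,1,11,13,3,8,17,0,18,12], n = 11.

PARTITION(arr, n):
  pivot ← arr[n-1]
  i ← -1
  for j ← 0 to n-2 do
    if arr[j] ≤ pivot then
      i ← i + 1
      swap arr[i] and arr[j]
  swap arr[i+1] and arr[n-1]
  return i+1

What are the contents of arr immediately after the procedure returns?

pivot=12, i=-1
j=0: 20>12, skip
j=1: 16>12, skip
j=2: 1≤12, i=0, swap(0,2) ⇒ [1,16,20,11,13,3,8,17,0,18,12]
j=3: 11≤12, i=1, swap(1,3) ⇒ [1,11,20,16,13,3,8,17,0,18,12]
j=4: 13>12, skip
j=5: 3≤12, i=2, swap(2,5) ⇒ [1,11,3,16,13,20,8,17,0,18,12]
j=6: 8≤12, i=3, swap(3,6) ⇒ [1,11,3,8,13,20,16,17,0,18,12]
j=7: 17>12, skip
j=8: 0≤12, i=4, swap(4,8) ⇒ [1,11,3,8,0,20,16,17,13,18,12]
j=9: 18>12, skip
swap(5,10) ⇒ [1,11,3,8,0,12,16,17,13,18,20]; return 5

[1,11,3,8,0,12,16,17,13,18,20]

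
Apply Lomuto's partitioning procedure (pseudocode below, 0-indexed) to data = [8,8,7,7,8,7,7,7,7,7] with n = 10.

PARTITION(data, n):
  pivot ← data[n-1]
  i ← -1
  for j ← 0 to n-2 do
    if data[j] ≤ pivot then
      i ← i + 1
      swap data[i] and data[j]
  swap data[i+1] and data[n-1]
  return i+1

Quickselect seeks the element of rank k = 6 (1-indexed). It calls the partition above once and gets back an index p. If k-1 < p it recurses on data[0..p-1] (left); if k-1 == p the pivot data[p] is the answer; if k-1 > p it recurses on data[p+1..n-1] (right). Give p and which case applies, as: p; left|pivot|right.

6; left

pivot = data[9] = 7; i = -1
j=0: data[0]=8 > 7 → no swap
j=1: data[1]=8 > 7 → no swap
j=2: data[2]=7 ≤ 7 → i=0, swap data[0],data[2] → [7,8,8,7,8,7,7,7,7,7]
j=3: data[3]=7 ≤ 7 → i=1, swap data[1],data[3] → [7,7,8,8,8,7,7,7,7,7]
j=4: data[4]=8 > 7 → no swap
j=5: data[5]=7 ≤ 7 → i=2, swap data[2],data[5] → [7,7,7,8,8,8,7,7,7,7]
j=6: data[6]=7 ≤ 7 → i=3, swap data[3],data[6] → [7,7,7,7,8,8,8,7,7,7]
j=7: data[7]=7 ≤ 7 → i=4, swap data[4],data[7] → [7,7,7,7,7,8,8,8,7,7]
j=8: data[8]=7 ≤ 7 → i=5, swap data[5],data[8] → [7,7,7,7,7,7,8,8,8,7]
final swap data[6],data[9] → [7,7,7,7,7,7,7,8,8,8]; return 6
p = 6; k-1 = 5 < 6 ⇒ left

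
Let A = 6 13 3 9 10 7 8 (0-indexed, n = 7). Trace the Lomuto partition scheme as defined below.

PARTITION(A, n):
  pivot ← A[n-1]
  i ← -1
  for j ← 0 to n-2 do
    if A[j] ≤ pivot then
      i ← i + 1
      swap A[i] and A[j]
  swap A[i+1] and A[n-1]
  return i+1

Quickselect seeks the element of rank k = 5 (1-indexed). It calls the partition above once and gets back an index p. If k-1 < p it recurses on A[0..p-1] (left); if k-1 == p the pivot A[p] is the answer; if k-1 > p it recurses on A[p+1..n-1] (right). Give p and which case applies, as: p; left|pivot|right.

pivot = A[6] = 8; i = -1
j=0: A[0]=6 ≤ 8 → i=0, swap A[0],A[0] (no change) → 6 13 3 9 10 7 8
j=1: A[1]=13 > 8 → no swap
j=2: A[2]=3 ≤ 8 → i=1, swap A[1],A[2] → 6 3 13 9 10 7 8
j=3: A[3]=9 > 8 → no swap
j=4: A[4]=10 > 8 → no swap
j=5: A[5]=7 ≤ 8 → i=2, swap A[2],A[5] → 6 3 7 9 10 13 8
final swap A[3],A[6] → 6 3 7 8 10 13 9; return 3
p = 3; k-1 = 4 > 3 ⇒ right

3; right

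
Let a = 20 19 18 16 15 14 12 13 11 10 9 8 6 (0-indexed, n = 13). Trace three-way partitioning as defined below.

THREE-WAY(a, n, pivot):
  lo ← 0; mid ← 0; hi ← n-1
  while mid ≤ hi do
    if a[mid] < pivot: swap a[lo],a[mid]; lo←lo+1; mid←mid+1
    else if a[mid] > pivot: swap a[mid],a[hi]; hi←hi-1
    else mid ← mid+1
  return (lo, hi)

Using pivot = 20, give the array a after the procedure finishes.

19 18 16 15 14 12 13 11 10 9 8 6 20

pivot = 20; lo=0, mid=0, hi=12
a[mid]=20=20: mid=1
a[mid]=19<20: swap a[0],a[1]; lo=1,mid=2 → 19 20 18 16 15 14 12 13 11 10 9 8 6
a[mid]=18<20: swap a[1],a[2]; lo=2,mid=3 → 19 18 20 16 15 14 12 13 11 10 9 8 6
a[mid]=16<20: swap a[2],a[3]; lo=3,mid=4 → 19 18 16 20 15 14 12 13 11 10 9 8 6
a[mid]=15<20: swap a[3],a[4]; lo=4,mid=5 → 19 18 16 15 20 14 12 13 11 10 9 8 6
a[mid]=14<20: swap a[4],a[5]; lo=5,mid=6 → 19 18 16 15 14 20 12 13 11 10 9 8 6
a[mid]=12<20: swap a[5],a[6]; lo=6,mid=7 → 19 18 16 15 14 12 20 13 11 10 9 8 6
a[mid]=13<20: swap a[6],a[7]; lo=7,mid=8 → 19 18 16 15 14 12 13 20 11 10 9 8 6
a[mid]=11<20: swap a[7],a[8]; lo=8,mid=9 → 19 18 16 15 14 12 13 11 20 10 9 8 6
a[mid]=10<20: swap a[8],a[9]; lo=9,mid=10 → 19 18 16 15 14 12 13 11 10 20 9 8 6
a[mid]=9<20: swap a[9],a[10]; lo=10,mid=11 → 19 18 16 15 14 12 13 11 10 9 20 8 6
a[mid]=8<20: swap a[10],a[11]; lo=11,mid=12 → 19 18 16 15 14 12 13 11 10 9 8 20 6
a[mid]=6<20: swap a[11],a[12]; lo=12,mid=13 → 19 18 16 15 14 12 13 11 10 9 8 6 20
end: lo=12, hi=12; a = 19 18 16 15 14 12 13 11 10 9 8 6 20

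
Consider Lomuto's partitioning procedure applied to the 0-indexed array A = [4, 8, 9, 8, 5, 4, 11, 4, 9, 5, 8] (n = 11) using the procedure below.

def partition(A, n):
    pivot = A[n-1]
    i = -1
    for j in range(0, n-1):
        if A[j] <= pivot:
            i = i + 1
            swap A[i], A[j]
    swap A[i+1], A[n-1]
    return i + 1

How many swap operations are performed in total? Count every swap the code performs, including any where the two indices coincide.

pivot = A[10] = 8; i = -1
j=0: A[0]=4 ≤ 8 → i=0, swap A[0],A[0] (no change) → [4, 8, 9, 8, 5, 4, 11, 4, 9, 5, 8]
j=1: A[1]=8 ≤ 8 → i=1, swap A[1],A[1] (no change) → [4, 8, 9, 8, 5, 4, 11, 4, 9, 5, 8]
j=2: A[2]=9 > 8 → no swap
j=3: A[3]=8 ≤ 8 → i=2, swap A[2],A[3] → [4, 8, 8, 9, 5, 4, 11, 4, 9, 5, 8]
j=4: A[4]=5 ≤ 8 → i=3, swap A[3],A[4] → [4, 8, 8, 5, 9, 4, 11, 4, 9, 5, 8]
j=5: A[5]=4 ≤ 8 → i=4, swap A[4],A[5] → [4, 8, 8, 5, 4, 9, 11, 4, 9, 5, 8]
j=6: A[6]=11 > 8 → no swap
j=7: A[7]=4 ≤ 8 → i=5, swap A[5],A[7] → [4, 8, 8, 5, 4, 4, 11, 9, 9, 5, 8]
j=8: A[8]=9 > 8 → no swap
j=9: A[9]=5 ≤ 8 → i=6, swap A[6],A[9] → [4, 8, 8, 5, 4, 4, 5, 9, 9, 11, 8]
final swap A[7],A[10] → [4, 8, 8, 5, 4, 4, 5, 8, 9, 11, 9]; return 7

8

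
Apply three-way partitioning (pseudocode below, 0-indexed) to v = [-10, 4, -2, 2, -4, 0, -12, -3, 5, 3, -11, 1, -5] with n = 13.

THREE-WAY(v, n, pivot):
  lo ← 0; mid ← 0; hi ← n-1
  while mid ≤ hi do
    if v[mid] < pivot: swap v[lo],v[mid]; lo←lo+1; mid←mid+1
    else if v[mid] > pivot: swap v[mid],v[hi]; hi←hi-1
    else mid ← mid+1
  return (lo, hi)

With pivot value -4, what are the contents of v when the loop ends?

[-10, -5, -11, -12, -4, 0, -3, 5, 3, 2, 1, -2, 4]

pivot = -4; lo=0, mid=0, hi=12
v[mid]=-10<-4: swap v[0],v[0]; lo=1,mid=1 → [-10, 4, -2, 2, -4, 0, -12, -3, 5, 3, -11, 1, -5]
v[mid]=4>-4: swap v[1],v[12]; hi=11 → [-10, -5, -2, 2, -4, 0, -12, -3, 5, 3, -11, 1, 4]
v[mid]=-5<-4: swap v[1],v[1]; lo=2,mid=2 → [-10, -5, -2, 2, -4, 0, -12, -3, 5, 3, -11, 1, 4]
v[mid]=-2>-4: swap v[2],v[11]; hi=10 → [-10, -5, 1, 2, -4, 0, -12, -3, 5, 3, -11, -2, 4]
v[mid]=1>-4: swap v[2],v[10]; hi=9 → [-10, -5, -11, 2, -4, 0, -12, -3, 5, 3, 1, -2, 4]
v[mid]=-11<-4: swap v[2],v[2]; lo=3,mid=3 → [-10, -5, -11, 2, -4, 0, -12, -3, 5, 3, 1, -2, 4]
v[mid]=2>-4: swap v[3],v[9]; hi=8 → [-10, -5, -11, 3, -4, 0, -12, -3, 5, 2, 1, -2, 4]
v[mid]=3>-4: swap v[3],v[8]; hi=7 → [-10, -5, -11, 5, -4, 0, -12, -3, 3, 2, 1, -2, 4]
v[mid]=5>-4: swap v[3],v[7]; hi=6 → [-10, -5, -11, -3, -4, 0, -12, 5, 3, 2, 1, -2, 4]
v[mid]=-3>-4: swap v[3],v[6]; hi=5 → [-10, -5, -11, -12, -4, 0, -3, 5, 3, 2, 1, -2, 4]
v[mid]=-12<-4: swap v[3],v[3]; lo=4,mid=4 → [-10, -5, -11, -12, -4, 0, -3, 5, 3, 2, 1, -2, 4]
v[mid]=-4=-4: mid=5
v[mid]=0>-4: swap v[5],v[5]; hi=4 → [-10, -5, -11, -12, -4, 0, -3, 5, 3, 2, 1, -2, 4]
end: lo=4, hi=4; v = [-10, -5, -11, -12, -4, 0, -3, 5, 3, 2, 1, -2, 4]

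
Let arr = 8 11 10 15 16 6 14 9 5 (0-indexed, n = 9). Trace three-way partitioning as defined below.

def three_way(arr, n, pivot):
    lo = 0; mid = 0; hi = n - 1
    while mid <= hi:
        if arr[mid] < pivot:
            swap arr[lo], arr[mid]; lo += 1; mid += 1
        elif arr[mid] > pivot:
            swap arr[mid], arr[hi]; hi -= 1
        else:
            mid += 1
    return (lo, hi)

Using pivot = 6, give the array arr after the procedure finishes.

5 6 15 16 10 14 9 11 8

pivot = 6; lo=0, mid=0, hi=8
arr[mid]=8>6: swap arr[0],arr[8]; hi=7 → 5 11 10 15 16 6 14 9 8
arr[mid]=5<6: swap arr[0],arr[0]; lo=1,mid=1 → 5 11 10 15 16 6 14 9 8
arr[mid]=11>6: swap arr[1],arr[7]; hi=6 → 5 9 10 15 16 6 14 11 8
arr[mid]=9>6: swap arr[1],arr[6]; hi=5 → 5 14 10 15 16 6 9 11 8
arr[mid]=14>6: swap arr[1],arr[5]; hi=4 → 5 6 10 15 16 14 9 11 8
arr[mid]=6=6: mid=2
arr[mid]=10>6: swap arr[2],arr[4]; hi=3 → 5 6 16 15 10 14 9 11 8
arr[mid]=16>6: swap arr[2],arr[3]; hi=2 → 5 6 15 16 10 14 9 11 8
arr[mid]=15>6: swap arr[2],arr[2]; hi=1 → 5 6 15 16 10 14 9 11 8
end: lo=1, hi=1; arr = 5 6 15 16 10 14 9 11 8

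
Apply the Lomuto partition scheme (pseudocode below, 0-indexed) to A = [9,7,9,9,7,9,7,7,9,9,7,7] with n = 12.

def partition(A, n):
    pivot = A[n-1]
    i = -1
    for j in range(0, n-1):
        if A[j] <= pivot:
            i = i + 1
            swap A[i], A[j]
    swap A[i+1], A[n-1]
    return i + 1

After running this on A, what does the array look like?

pivot=7, i=-1
j=0: 9>7, skip
j=1: 7≤7, i=0, swap(0,1) ⇒ [7,9,9,9,7,9,7,7,9,9,7,7]
j=2: 9>7, skip
j=3: 9>7, skip
j=4: 7≤7, i=1, swap(1,4) ⇒ [7,7,9,9,9,9,7,7,9,9,7,7]
j=5: 9>7, skip
j=6: 7≤7, i=2, swap(2,6) ⇒ [7,7,7,9,9,9,9,7,9,9,7,7]
j=7: 7≤7, i=3, swap(3,7) ⇒ [7,7,7,7,9,9,9,9,9,9,7,7]
j=8: 9>7, skip
j=9: 9>7, skip
j=10: 7≤7, i=4, swap(4,10) ⇒ [7,7,7,7,7,9,9,9,9,9,9,7]
swap(5,11) ⇒ [7,7,7,7,7,7,9,9,9,9,9,9]; return 5

[7,7,7,7,7,7,9,9,9,9,9,9]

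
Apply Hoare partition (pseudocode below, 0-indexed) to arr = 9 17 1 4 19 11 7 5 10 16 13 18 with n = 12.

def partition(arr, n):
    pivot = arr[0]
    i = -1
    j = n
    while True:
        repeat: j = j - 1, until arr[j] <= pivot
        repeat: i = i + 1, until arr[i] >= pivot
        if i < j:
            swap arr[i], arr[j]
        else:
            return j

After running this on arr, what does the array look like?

pivot = arr[0] = 9; i = -1, j = 12
j→7 (arr[7]=5≤9), i→0 (arr[0]=9≥9); i<j, swap → 5 17 1 4 19 11 7 9 10 16 13 18
j→6 (arr[6]=7≤9), i→1 (arr[1]=17≥9); i<j, swap → 5 7 1 4 19 11 17 9 10 16 13 18
j→3, i→4; i≥j, return j=3. arr = 5 7 1 4 19 11 17 9 10 16 13 18

5 7 1 4 19 11 17 9 10 16 13 18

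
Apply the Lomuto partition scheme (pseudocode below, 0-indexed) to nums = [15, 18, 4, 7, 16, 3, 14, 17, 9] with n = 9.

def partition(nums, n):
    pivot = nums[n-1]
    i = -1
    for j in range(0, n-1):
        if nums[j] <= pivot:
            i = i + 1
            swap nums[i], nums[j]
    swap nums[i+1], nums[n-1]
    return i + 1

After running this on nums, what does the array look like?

[4, 7, 3, 9, 16, 15, 14, 17, 18]

pivot = nums[8] = 9; i = -1
j=0: nums[0]=15 > 9 → no swap
j=1: nums[1]=18 > 9 → no swap
j=2: nums[2]=4 ≤ 9 → i=0, swap nums[0],nums[2] → [4, 18, 15, 7, 16, 3, 14, 17, 9]
j=3: nums[3]=7 ≤ 9 → i=1, swap nums[1],nums[3] → [4, 7, 15, 18, 16, 3, 14, 17, 9]
j=4: nums[4]=16 > 9 → no swap
j=5: nums[5]=3 ≤ 9 → i=2, swap nums[2],nums[5] → [4, 7, 3, 18, 16, 15, 14, 17, 9]
j=6: nums[6]=14 > 9 → no swap
j=7: nums[7]=17 > 9 → no swap
final swap nums[3],nums[8] → [4, 7, 3, 9, 16, 15, 14, 17, 18]; return 3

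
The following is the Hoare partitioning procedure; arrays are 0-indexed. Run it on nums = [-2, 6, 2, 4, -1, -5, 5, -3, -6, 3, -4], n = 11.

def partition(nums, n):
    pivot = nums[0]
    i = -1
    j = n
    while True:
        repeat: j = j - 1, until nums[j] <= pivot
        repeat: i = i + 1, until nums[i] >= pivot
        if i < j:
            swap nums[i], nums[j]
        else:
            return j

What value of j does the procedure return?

pivot = nums[0] = -2; i = -1, j = 11
j→10 (nums[10]=-4≤-2), i→0 (nums[0]=-2≥-2); i<j, swap → [-4, 6, 2, 4, -1, -5, 5, -3, -6, 3, -2]
j→8 (nums[8]=-6≤-2), i→1 (nums[1]=6≥-2); i<j, swap → [-4, -6, 2, 4, -1, -5, 5, -3, 6, 3, -2]
j→7 (nums[7]=-3≤-2), i→2 (nums[2]=2≥-2); i<j, swap → [-4, -6, -3, 4, -1, -5, 5, 2, 6, 3, -2]
j→5 (nums[5]=-5≤-2), i→3 (nums[3]=4≥-2); i<j, swap → [-4, -6, -3, -5, -1, 4, 5, 2, 6, 3, -2]
j→3, i→4; i≥j, return j=3. nums = [-4, -6, -3, -5, -1, 4, 5, 2, 6, 3, -2]

3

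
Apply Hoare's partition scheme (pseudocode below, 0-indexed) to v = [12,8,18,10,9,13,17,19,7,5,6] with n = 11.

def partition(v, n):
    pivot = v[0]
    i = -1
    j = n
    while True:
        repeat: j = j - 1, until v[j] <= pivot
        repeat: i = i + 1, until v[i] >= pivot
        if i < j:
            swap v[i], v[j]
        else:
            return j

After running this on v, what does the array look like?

pivot=12
j stops at 10 (6), i stops at 0 (12); swap ⇒ [6,8,18,10,9,13,17,19,7,5,12]
j stops at 9 (5), i stops at 2 (18); swap ⇒ [6,8,5,10,9,13,17,19,7,18,12]
j stops at 8 (7), i stops at 5 (13); swap ⇒ [6,8,5,10,9,7,17,19,13,18,12]
j stops at 5, i stops at 6; i≥j ⇒ return 5. v=[6,8,5,10,9,7,17,19,13,18,12]

[6,8,5,10,9,7,17,19,13,18,12]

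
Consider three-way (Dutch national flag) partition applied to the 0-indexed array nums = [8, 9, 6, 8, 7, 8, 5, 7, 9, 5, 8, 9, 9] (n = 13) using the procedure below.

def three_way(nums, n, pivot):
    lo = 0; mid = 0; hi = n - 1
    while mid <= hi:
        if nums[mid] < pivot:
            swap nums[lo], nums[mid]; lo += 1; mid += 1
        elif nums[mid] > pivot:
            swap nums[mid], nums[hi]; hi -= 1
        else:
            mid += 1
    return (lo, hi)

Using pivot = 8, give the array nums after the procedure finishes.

lo=0 mid=0 hi=12
8=8: mid=1
9>8: swap(1,12), hi=11 ⇒ [8, 9, 6, 8, 7, 8, 5, 7, 9, 5, 8, 9, 9]
9>8: swap(1,11), hi=10 ⇒ [8, 9, 6, 8, 7, 8, 5, 7, 9, 5, 8, 9, 9]
9>8: swap(1,10), hi=9 ⇒ [8, 8, 6, 8, 7, 8, 5, 7, 9, 5, 9, 9, 9]
8=8: mid=2
6<8: swap(0,2), lo=1 mid=3 ⇒ [6, 8, 8, 8, 7, 8, 5, 7, 9, 5, 9, 9, 9]
8=8: mid=4
7<8: swap(1,4), lo=2 mid=5 ⇒ [6, 7, 8, 8, 8, 8, 5, 7, 9, 5, 9, 9, 9]
8=8: mid=6
5<8: swap(2,6), lo=3 mid=7 ⇒ [6, 7, 5, 8, 8, 8, 8, 7, 9, 5, 9, 9, 9]
7<8: swap(3,7), lo=4 mid=8 ⇒ [6, 7, 5, 7, 8, 8, 8, 8, 9, 5, 9, 9, 9]
9>8: swap(8,9), hi=8 ⇒ [6, 7, 5, 7, 8, 8, 8, 8, 5, 9, 9, 9, 9]
5<8: swap(4,8), lo=5 mid=9 ⇒ [6, 7, 5, 7, 5, 8, 8, 8, 8, 9, 9, 9, 9]
done. lo=5 hi=8; nums=[6, 7, 5, 7, 5, 8, 8, 8, 8, 9, 9, 9, 9]

[6, 7, 5, 7, 5, 8, 8, 8, 8, 9, 9, 9, 9]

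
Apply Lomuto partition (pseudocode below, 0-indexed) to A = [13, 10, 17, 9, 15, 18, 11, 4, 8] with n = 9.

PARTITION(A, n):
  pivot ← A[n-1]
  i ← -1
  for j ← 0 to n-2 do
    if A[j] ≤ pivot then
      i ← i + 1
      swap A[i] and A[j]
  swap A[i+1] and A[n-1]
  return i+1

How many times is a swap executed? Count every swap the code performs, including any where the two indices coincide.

pivot = A[8] = 8; i = -1
j=0: A[0]=13 > 8 → no swap
j=1: A[1]=10 > 8 → no swap
j=2: A[2]=17 > 8 → no swap
j=3: A[3]=9 > 8 → no swap
j=4: A[4]=15 > 8 → no swap
j=5: A[5]=18 > 8 → no swap
j=6: A[6]=11 > 8 → no swap
j=7: A[7]=4 ≤ 8 → i=0, swap A[0],A[7] → [4, 10, 17, 9, 15, 18, 11, 13, 8]
final swap A[1],A[8] → [4, 8, 17, 9, 15, 18, 11, 13, 10]; return 1

2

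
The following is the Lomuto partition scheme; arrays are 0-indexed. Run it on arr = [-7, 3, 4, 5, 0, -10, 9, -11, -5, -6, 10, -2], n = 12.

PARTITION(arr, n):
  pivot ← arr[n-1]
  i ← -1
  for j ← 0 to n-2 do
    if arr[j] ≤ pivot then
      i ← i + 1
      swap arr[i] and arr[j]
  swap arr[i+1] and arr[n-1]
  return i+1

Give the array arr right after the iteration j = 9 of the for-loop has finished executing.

pivot = arr[11] = -2; i = -1
j=0: arr[0]=-7 ≤ -2 → i=0, swap arr[0],arr[0] (no change) → [-7, 3, 4, 5, 0, -10, 9, -11, -5, -6, 10, -2]
j=1: arr[1]=3 > -2 → no swap
j=2: arr[2]=4 > -2 → no swap
j=3: arr[3]=5 > -2 → no swap
j=4: arr[4]=0 > -2 → no swap
j=5: arr[5]=-10 ≤ -2 → i=1, swap arr[1],arr[5] → [-7, -10, 4, 5, 0, 3, 9, -11, -5, -6, 10, -2]
j=6: arr[6]=9 > -2 → no swap
j=7: arr[7]=-11 ≤ -2 → i=2, swap arr[2],arr[7] → [-7, -10, -11, 5, 0, 3, 9, 4, -5, -6, 10, -2]
j=8: arr[8]=-5 ≤ -2 → i=3, swap arr[3],arr[8] → [-7, -10, -11, -5, 0, 3, 9, 4, 5, -6, 10, -2]
j=9: arr[9]=-6 ≤ -2 → i=4, swap arr[4],arr[9] → [-7, -10, -11, -5, -6, 3, 9, 4, 5, 0, 10, -2]
(after j=9) arr = [-7, -10, -11, -5, -6, 3, 9, 4, 5, 0, 10, -2]

[-7, -10, -11, -5, -6, 3, 9, 4, 5, 0, 10, -2]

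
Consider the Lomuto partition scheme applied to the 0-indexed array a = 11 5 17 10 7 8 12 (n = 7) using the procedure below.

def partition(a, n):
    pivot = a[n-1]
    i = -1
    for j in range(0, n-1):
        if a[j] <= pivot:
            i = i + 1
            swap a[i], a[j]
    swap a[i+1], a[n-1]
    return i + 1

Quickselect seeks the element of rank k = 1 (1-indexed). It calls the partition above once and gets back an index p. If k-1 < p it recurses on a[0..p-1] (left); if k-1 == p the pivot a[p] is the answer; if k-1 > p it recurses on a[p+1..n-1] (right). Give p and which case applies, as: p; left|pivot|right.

5; left

pivot = a[6] = 12; i = -1
j=0: a[0]=11 ≤ 12 → i=0, swap a[0],a[0] (no change) → 11 5 17 10 7 8 12
j=1: a[1]=5 ≤ 12 → i=1, swap a[1],a[1] (no change) → 11 5 17 10 7 8 12
j=2: a[2]=17 > 12 → no swap
j=3: a[3]=10 ≤ 12 → i=2, swap a[2],a[3] → 11 5 10 17 7 8 12
j=4: a[4]=7 ≤ 12 → i=3, swap a[3],a[4] → 11 5 10 7 17 8 12
j=5: a[5]=8 ≤ 12 → i=4, swap a[4],a[5] → 11 5 10 7 8 17 12
final swap a[5],a[6] → 11 5 10 7 8 12 17; return 5
p = 5; k-1 = 0 < 5 ⇒ left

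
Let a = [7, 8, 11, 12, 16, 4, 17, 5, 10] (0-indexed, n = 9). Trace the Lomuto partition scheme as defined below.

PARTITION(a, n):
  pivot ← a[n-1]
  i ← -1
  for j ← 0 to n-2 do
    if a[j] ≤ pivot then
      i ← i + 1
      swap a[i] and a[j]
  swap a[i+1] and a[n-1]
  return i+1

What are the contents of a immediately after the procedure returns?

pivot = a[8] = 10; i = -1
j=0: a[0]=7 ≤ 10 → i=0, swap a[0],a[0] (no change) → [7, 8, 11, 12, 16, 4, 17, 5, 10]
j=1: a[1]=8 ≤ 10 → i=1, swap a[1],a[1] (no change) → [7, 8, 11, 12, 16, 4, 17, 5, 10]
j=2: a[2]=11 > 10 → no swap
j=3: a[3]=12 > 10 → no swap
j=4: a[4]=16 > 10 → no swap
j=5: a[5]=4 ≤ 10 → i=2, swap a[2],a[5] → [7, 8, 4, 12, 16, 11, 17, 5, 10]
j=6: a[6]=17 > 10 → no swap
j=7: a[7]=5 ≤ 10 → i=3, swap a[3],a[7] → [7, 8, 4, 5, 16, 11, 17, 12, 10]
final swap a[4],a[8] → [7, 8, 4, 5, 10, 11, 17, 12, 16]; return 4

[7, 8, 4, 5, 10, 11, 17, 12, 16]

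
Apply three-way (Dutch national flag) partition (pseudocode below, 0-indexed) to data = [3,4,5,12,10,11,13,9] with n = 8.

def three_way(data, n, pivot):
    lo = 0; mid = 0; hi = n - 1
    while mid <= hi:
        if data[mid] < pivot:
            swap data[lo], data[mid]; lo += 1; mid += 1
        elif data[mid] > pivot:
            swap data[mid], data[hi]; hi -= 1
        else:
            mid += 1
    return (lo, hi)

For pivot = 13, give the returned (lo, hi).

(7, 7)

pivot = 13; lo=0, mid=0, hi=7
data[mid]=3<13: swap data[0],data[0]; lo=1,mid=1 → [3,4,5,12,10,11,13,9]
data[mid]=4<13: swap data[1],data[1]; lo=2,mid=2 → [3,4,5,12,10,11,13,9]
data[mid]=5<13: swap data[2],data[2]; lo=3,mid=3 → [3,4,5,12,10,11,13,9]
data[mid]=12<13: swap data[3],data[3]; lo=4,mid=4 → [3,4,5,12,10,11,13,9]
data[mid]=10<13: swap data[4],data[4]; lo=5,mid=5 → [3,4,5,12,10,11,13,9]
data[mid]=11<13: swap data[5],data[5]; lo=6,mid=6 → [3,4,5,12,10,11,13,9]
data[mid]=13=13: mid=7
data[mid]=9<13: swap data[6],data[7]; lo=7,mid=8 → [3,4,5,12,10,11,9,13]
end: lo=7, hi=7; data = [3,4,5,12,10,11,9,13]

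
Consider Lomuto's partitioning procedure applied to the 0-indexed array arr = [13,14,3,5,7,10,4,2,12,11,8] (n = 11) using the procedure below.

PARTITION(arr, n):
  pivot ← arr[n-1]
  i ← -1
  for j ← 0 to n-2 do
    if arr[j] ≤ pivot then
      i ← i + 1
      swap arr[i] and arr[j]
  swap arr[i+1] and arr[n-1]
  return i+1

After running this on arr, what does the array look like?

[3,5,7,4,2,8,14,13,12,11,10]

pivot = arr[10] = 8; i = -1
j=0: arr[0]=13 > 8 → no swap
j=1: arr[1]=14 > 8 → no swap
j=2: arr[2]=3 ≤ 8 → i=0, swap arr[0],arr[2] → [3,14,13,5,7,10,4,2,12,11,8]
j=3: arr[3]=5 ≤ 8 → i=1, swap arr[1],arr[3] → [3,5,13,14,7,10,4,2,12,11,8]
j=4: arr[4]=7 ≤ 8 → i=2, swap arr[2],arr[4] → [3,5,7,14,13,10,4,2,12,11,8]
j=5: arr[5]=10 > 8 → no swap
j=6: arr[6]=4 ≤ 8 → i=3, swap arr[3],arr[6] → [3,5,7,4,13,10,14,2,12,11,8]
j=7: arr[7]=2 ≤ 8 → i=4, swap arr[4],arr[7] → [3,5,7,4,2,10,14,13,12,11,8]
j=8: arr[8]=12 > 8 → no swap
j=9: arr[9]=11 > 8 → no swap
final swap arr[5],arr[10] → [3,5,7,4,2,8,14,13,12,11,10]; return 5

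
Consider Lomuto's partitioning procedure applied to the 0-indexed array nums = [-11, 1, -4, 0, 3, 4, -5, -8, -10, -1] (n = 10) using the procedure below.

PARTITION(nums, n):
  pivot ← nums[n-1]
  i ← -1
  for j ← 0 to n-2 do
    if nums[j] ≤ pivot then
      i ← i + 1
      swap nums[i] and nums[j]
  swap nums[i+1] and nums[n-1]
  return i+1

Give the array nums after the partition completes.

[-11, -4, -5, -8, -10, -1, 1, 0, 3, 4]

pivot=-1, i=-1
j=0: -11≤-1, i=0, swap(0,0) ⇒ [-11, 1, -4, 0, 3, 4, -5, -8, -10, -1]
j=1: 1>-1, skip
j=2: -4≤-1, i=1, swap(1,2) ⇒ [-11, -4, 1, 0, 3, 4, -5, -8, -10, -1]
j=3: 0>-1, skip
j=4: 3>-1, skip
j=5: 4>-1, skip
j=6: -5≤-1, i=2, swap(2,6) ⇒ [-11, -4, -5, 0, 3, 4, 1, -8, -10, -1]
j=7: -8≤-1, i=3, swap(3,7) ⇒ [-11, -4, -5, -8, 3, 4, 1, 0, -10, -1]
j=8: -10≤-1, i=4, swap(4,8) ⇒ [-11, -4, -5, -8, -10, 4, 1, 0, 3, -1]
swap(5,9) ⇒ [-11, -4, -5, -8, -10, -1, 1, 0, 3, 4]; return 5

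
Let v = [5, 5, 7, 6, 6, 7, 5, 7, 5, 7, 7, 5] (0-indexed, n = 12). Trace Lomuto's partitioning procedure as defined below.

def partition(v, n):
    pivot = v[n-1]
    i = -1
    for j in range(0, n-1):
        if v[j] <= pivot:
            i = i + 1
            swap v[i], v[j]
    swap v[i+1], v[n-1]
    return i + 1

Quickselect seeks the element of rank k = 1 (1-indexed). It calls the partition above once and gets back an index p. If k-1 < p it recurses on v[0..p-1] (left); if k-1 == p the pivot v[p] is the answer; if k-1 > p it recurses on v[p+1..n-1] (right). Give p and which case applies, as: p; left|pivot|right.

pivot = v[11] = 5; i = -1
j=0: v[0]=5 ≤ 5 → i=0, swap v[0],v[0] (no change) → [5, 5, 7, 6, 6, 7, 5, 7, 5, 7, 7, 5]
j=1: v[1]=5 ≤ 5 → i=1, swap v[1],v[1] (no change) → [5, 5, 7, 6, 6, 7, 5, 7, 5, 7, 7, 5]
j=2: v[2]=7 > 5 → no swap
j=3: v[3]=6 > 5 → no swap
j=4: v[4]=6 > 5 → no swap
j=5: v[5]=7 > 5 → no swap
j=6: v[6]=5 ≤ 5 → i=2, swap v[2],v[6] → [5, 5, 5, 6, 6, 7, 7, 7, 5, 7, 7, 5]
j=7: v[7]=7 > 5 → no swap
j=8: v[8]=5 ≤ 5 → i=3, swap v[3],v[8] → [5, 5, 5, 5, 6, 7, 7, 7, 6, 7, 7, 5]
j=9: v[9]=7 > 5 → no swap
j=10: v[10]=7 > 5 → no swap
final swap v[4],v[11] → [5, 5, 5, 5, 5, 7, 7, 7, 6, 7, 7, 6]; return 4
p = 4; k-1 = 0 < 4 ⇒ left

4; left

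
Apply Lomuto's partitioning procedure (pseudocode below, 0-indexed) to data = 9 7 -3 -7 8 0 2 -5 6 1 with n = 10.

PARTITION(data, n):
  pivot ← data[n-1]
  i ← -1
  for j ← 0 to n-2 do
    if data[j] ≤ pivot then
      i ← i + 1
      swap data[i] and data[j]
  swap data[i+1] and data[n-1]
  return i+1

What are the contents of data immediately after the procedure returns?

-3 -7 0 -5 1 9 2 7 6 8

pivot = data[9] = 1; i = -1
j=0: data[0]=9 > 1 → no swap
j=1: data[1]=7 > 1 → no swap
j=2: data[2]=-3 ≤ 1 → i=0, swap data[0],data[2] → -3 7 9 -7 8 0 2 -5 6 1
j=3: data[3]=-7 ≤ 1 → i=1, swap data[1],data[3] → -3 -7 9 7 8 0 2 -5 6 1
j=4: data[4]=8 > 1 → no swap
j=5: data[5]=0 ≤ 1 → i=2, swap data[2],data[5] → -3 -7 0 7 8 9 2 -5 6 1
j=6: data[6]=2 > 1 → no swap
j=7: data[7]=-5 ≤ 1 → i=3, swap data[3],data[7] → -3 -7 0 -5 8 9 2 7 6 1
j=8: data[8]=6 > 1 → no swap
final swap data[4],data[9] → -3 -7 0 -5 1 9 2 7 6 8; return 4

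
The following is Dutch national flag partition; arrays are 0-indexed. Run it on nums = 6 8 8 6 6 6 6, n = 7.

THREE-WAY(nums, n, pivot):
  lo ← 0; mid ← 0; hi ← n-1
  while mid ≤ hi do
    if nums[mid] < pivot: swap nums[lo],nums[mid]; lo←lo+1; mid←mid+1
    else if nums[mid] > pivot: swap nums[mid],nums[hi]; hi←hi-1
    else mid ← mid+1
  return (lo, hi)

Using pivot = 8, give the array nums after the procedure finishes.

pivot = 8; lo=0, mid=0, hi=6
nums[mid]=6<8: swap nums[0],nums[0]; lo=1,mid=1 → 6 8 8 6 6 6 6
nums[mid]=8=8: mid=2
nums[mid]=8=8: mid=3
nums[mid]=6<8: swap nums[1],nums[3]; lo=2,mid=4 → 6 6 8 8 6 6 6
nums[mid]=6<8: swap nums[2],nums[4]; lo=3,mid=5 → 6 6 6 8 8 6 6
nums[mid]=6<8: swap nums[3],nums[5]; lo=4,mid=6 → 6 6 6 6 8 8 6
nums[mid]=6<8: swap nums[4],nums[6]; lo=5,mid=7 → 6 6 6 6 6 8 8
end: lo=5, hi=6; nums = 6 6 6 6 6 8 8

6 6 6 6 6 8 8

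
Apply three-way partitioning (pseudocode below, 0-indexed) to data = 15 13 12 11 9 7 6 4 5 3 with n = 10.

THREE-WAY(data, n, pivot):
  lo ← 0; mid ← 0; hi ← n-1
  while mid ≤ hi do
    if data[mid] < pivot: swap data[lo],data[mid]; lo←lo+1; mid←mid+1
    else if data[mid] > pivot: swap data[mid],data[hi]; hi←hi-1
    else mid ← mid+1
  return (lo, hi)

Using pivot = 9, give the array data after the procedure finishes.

3 5 4 6 7 9 11 12 13 15

pivot = 9; lo=0, mid=0, hi=9
data[mid]=15>9: swap data[0],data[9]; hi=8 → 3 13 12 11 9 7 6 4 5 15
data[mid]=3<9: swap data[0],data[0]; lo=1,mid=1 → 3 13 12 11 9 7 6 4 5 15
data[mid]=13>9: swap data[1],data[8]; hi=7 → 3 5 12 11 9 7 6 4 13 15
data[mid]=5<9: swap data[1],data[1]; lo=2,mid=2 → 3 5 12 11 9 7 6 4 13 15
data[mid]=12>9: swap data[2],data[7]; hi=6 → 3 5 4 11 9 7 6 12 13 15
data[mid]=4<9: swap data[2],data[2]; lo=3,mid=3 → 3 5 4 11 9 7 6 12 13 15
data[mid]=11>9: swap data[3],data[6]; hi=5 → 3 5 4 6 9 7 11 12 13 15
data[mid]=6<9: swap data[3],data[3]; lo=4,mid=4 → 3 5 4 6 9 7 11 12 13 15
data[mid]=9=9: mid=5
data[mid]=7<9: swap data[4],data[5]; lo=5,mid=6 → 3 5 4 6 7 9 11 12 13 15
end: lo=5, hi=5; data = 3 5 4 6 7 9 11 12 13 15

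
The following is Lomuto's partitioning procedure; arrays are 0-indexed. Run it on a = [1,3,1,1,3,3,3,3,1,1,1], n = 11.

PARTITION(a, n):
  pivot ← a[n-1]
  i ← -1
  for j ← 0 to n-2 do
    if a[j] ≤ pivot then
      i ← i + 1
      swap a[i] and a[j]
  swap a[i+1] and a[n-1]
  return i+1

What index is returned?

pivot=1, i=-1
j=0: 1≤1, i=0, swap(0,0) ⇒ [1,3,1,1,3,3,3,3,1,1,1]
j=1: 3>1, skip
j=2: 1≤1, i=1, swap(1,2) ⇒ [1,1,3,1,3,3,3,3,1,1,1]
j=3: 1≤1, i=2, swap(2,3) ⇒ [1,1,1,3,3,3,3,3,1,1,1]
j=4: 3>1, skip
j=5: 3>1, skip
j=6: 3>1, skip
j=7: 3>1, skip
j=8: 1≤1, i=3, swap(3,8) ⇒ [1,1,1,1,3,3,3,3,3,1,1]
j=9: 1≤1, i=4, swap(4,9) ⇒ [1,1,1,1,1,3,3,3,3,3,1]
swap(5,10) ⇒ [1,1,1,1,1,1,3,3,3,3,3]; return 5

5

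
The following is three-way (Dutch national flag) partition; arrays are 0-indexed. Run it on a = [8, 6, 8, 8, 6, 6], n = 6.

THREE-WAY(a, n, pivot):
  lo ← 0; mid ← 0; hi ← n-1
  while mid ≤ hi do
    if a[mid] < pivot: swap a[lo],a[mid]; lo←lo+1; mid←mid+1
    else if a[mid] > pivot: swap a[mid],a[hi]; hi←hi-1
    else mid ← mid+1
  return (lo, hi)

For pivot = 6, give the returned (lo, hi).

lo=0 mid=0 hi=5
8>6: swap(0,5), hi=4 ⇒ [6, 6, 8, 8, 6, 8]
6=6: mid=1
6=6: mid=2
8>6: swap(2,4), hi=3 ⇒ [6, 6, 6, 8, 8, 8]
6=6: mid=3
8>6: swap(3,3), hi=2 ⇒ [6, 6, 6, 8, 8, 8]
done. lo=0 hi=2; a=[6, 6, 6, 8, 8, 8]

(0, 2)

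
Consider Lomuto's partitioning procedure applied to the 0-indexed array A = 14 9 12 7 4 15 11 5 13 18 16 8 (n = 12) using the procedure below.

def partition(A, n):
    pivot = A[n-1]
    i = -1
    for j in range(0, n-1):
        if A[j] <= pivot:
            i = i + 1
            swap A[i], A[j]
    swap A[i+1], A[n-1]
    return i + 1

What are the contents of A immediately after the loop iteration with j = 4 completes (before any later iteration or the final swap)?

pivot = A[11] = 8; i = -1
j=0: A[0]=14 > 8 → no swap
j=1: A[1]=9 > 8 → no swap
j=2: A[2]=12 > 8 → no swap
j=3: A[3]=7 ≤ 8 → i=0, swap A[0],A[3] → 7 9 12 14 4 15 11 5 13 18 16 8
j=4: A[4]=4 ≤ 8 → i=1, swap A[1],A[4] → 7 4 12 14 9 15 11 5 13 18 16 8
(after j=4) A = 7 4 12 14 9 15 11 5 13 18 16 8

7 4 12 14 9 15 11 5 13 18 16 8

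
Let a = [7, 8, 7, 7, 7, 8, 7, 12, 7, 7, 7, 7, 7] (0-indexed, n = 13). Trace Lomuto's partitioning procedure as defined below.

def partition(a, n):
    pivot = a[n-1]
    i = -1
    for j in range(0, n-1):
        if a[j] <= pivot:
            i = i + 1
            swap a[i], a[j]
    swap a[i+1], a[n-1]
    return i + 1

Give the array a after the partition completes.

[7, 7, 7, 7, 7, 7, 7, 7, 7, 7, 12, 8, 8]

pivot=7, i=-1
j=0: 7≤7, i=0, swap(0,0) ⇒ [7, 8, 7, 7, 7, 8, 7, 12, 7, 7, 7, 7, 7]
j=1: 8>7, skip
j=2: 7≤7, i=1, swap(1,2) ⇒ [7, 7, 8, 7, 7, 8, 7, 12, 7, 7, 7, 7, 7]
j=3: 7≤7, i=2, swap(2,3) ⇒ [7, 7, 7, 8, 7, 8, 7, 12, 7, 7, 7, 7, 7]
j=4: 7≤7, i=3, swap(3,4) ⇒ [7, 7, 7, 7, 8, 8, 7, 12, 7, 7, 7, 7, 7]
j=5: 8>7, skip
j=6: 7≤7, i=4, swap(4,6) ⇒ [7, 7, 7, 7, 7, 8, 8, 12, 7, 7, 7, 7, 7]
j=7: 12>7, skip
j=8: 7≤7, i=5, swap(5,8) ⇒ [7, 7, 7, 7, 7, 7, 8, 12, 8, 7, 7, 7, 7]
j=9: 7≤7, i=6, swap(6,9) ⇒ [7, 7, 7, 7, 7, 7, 7, 12, 8, 8, 7, 7, 7]
j=10: 7≤7, i=7, swap(7,10) ⇒ [7, 7, 7, 7, 7, 7, 7, 7, 8, 8, 12, 7, 7]
j=11: 7≤7, i=8, swap(8,11) ⇒ [7, 7, 7, 7, 7, 7, 7, 7, 7, 8, 12, 8, 7]
swap(9,12) ⇒ [7, 7, 7, 7, 7, 7, 7, 7, 7, 7, 12, 8, 8]; return 9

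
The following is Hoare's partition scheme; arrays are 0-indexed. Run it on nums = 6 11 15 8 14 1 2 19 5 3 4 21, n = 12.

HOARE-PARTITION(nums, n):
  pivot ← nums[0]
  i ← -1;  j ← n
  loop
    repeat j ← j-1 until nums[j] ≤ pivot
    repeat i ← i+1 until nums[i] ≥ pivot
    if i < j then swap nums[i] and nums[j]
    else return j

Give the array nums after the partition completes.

4 3 5 2 1 14 8 19 15 11 6 21

pivot=6
j stops at 10 (4), i stops at 0 (6); swap ⇒ 4 11 15 8 14 1 2 19 5 3 6 21
j stops at 9 (3), i stops at 1 (11); swap ⇒ 4 3 15 8 14 1 2 19 5 11 6 21
j stops at 8 (5), i stops at 2 (15); swap ⇒ 4 3 5 8 14 1 2 19 15 11 6 21
j stops at 6 (2), i stops at 3 (8); swap ⇒ 4 3 5 2 14 1 8 19 15 11 6 21
j stops at 5 (1), i stops at 4 (14); swap ⇒ 4 3 5 2 1 14 8 19 15 11 6 21
j stops at 4, i stops at 5; i≥j ⇒ return 4. nums=4 3 5 2 1 14 8 19 15 11 6 21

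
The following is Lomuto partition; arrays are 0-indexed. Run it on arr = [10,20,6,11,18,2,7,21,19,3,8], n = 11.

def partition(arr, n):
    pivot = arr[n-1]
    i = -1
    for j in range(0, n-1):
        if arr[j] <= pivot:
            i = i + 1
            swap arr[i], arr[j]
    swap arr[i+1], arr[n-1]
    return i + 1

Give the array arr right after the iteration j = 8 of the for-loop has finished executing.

[6,2,7,11,18,20,10,21,19,3,8]

pivot=8, i=-1
j=0: 10>8, skip
j=1: 20>8, skip
j=2: 6≤8, i=0, swap(0,2) ⇒ [6,20,10,11,18,2,7,21,19,3,8]
j=3: 11>8, skip
j=4: 18>8, skip
j=5: 2≤8, i=1, swap(1,5) ⇒ [6,2,10,11,18,20,7,21,19,3,8]
j=6: 7≤8, i=2, swap(2,6) ⇒ [6,2,7,11,18,20,10,21,19,3,8]
j=7: 21>8, skip
j=8: 19>8, skip
(after j=8) arr = [6,2,7,11,18,20,10,21,19,3,8]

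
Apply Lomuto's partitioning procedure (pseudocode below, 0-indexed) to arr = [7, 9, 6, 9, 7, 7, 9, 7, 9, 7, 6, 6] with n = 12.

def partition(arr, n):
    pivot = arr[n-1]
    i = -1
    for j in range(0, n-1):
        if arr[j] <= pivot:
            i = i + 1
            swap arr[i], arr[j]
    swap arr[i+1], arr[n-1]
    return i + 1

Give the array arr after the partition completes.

[6, 6, 6, 9, 7, 7, 9, 7, 9, 7, 9, 7]

pivot=6, i=-1
j=0: 7>6, skip
j=1: 9>6, skip
j=2: 6≤6, i=0, swap(0,2) ⇒ [6, 9, 7, 9, 7, 7, 9, 7, 9, 7, 6, 6]
j=3: 9>6, skip
j=4: 7>6, skip
j=5: 7>6, skip
j=6: 9>6, skip
j=7: 7>6, skip
j=8: 9>6, skip
j=9: 7>6, skip
j=10: 6≤6, i=1, swap(1,10) ⇒ [6, 6, 7, 9, 7, 7, 9, 7, 9, 7, 9, 6]
swap(2,11) ⇒ [6, 6, 6, 9, 7, 7, 9, 7, 9, 7, 9, 7]; return 2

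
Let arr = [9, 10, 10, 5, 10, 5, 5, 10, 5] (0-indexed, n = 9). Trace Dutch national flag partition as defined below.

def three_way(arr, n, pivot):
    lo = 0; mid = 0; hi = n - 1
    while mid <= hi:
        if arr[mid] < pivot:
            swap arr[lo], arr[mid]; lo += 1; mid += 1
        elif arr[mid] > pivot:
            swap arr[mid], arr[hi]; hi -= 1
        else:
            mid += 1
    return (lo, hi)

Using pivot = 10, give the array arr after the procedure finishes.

lo=0 mid=0 hi=8
9<10: swap(0,0), lo=1 mid=1 ⇒ [9, 10, 10, 5, 10, 5, 5, 10, 5]
10=10: mid=2
10=10: mid=3
5<10: swap(1,3), lo=2 mid=4 ⇒ [9, 5, 10, 10, 10, 5, 5, 10, 5]
10=10: mid=5
5<10: swap(2,5), lo=3 mid=6 ⇒ [9, 5, 5, 10, 10, 10, 5, 10, 5]
5<10: swap(3,6), lo=4 mid=7 ⇒ [9, 5, 5, 5, 10, 10, 10, 10, 5]
10=10: mid=8
5<10: swap(4,8), lo=5 mid=9 ⇒ [9, 5, 5, 5, 5, 10, 10, 10, 10]
done. lo=5 hi=8; arr=[9, 5, 5, 5, 5, 10, 10, 10, 10]

[9, 5, 5, 5, 5, 10, 10, 10, 10]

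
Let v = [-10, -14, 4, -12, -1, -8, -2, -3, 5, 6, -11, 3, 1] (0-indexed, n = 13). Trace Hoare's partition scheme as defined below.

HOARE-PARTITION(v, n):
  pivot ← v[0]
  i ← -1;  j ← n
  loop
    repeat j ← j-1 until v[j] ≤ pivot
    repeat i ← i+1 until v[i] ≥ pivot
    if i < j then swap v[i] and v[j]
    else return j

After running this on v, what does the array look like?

pivot=-10
j stops at 10 (-11), i stops at 0 (-10); swap ⇒ [-11, -14, 4, -12, -1, -8, -2, -3, 5, 6, -10, 3, 1]
j stops at 3 (-12), i stops at 2 (4); swap ⇒ [-11, -14, -12, 4, -1, -8, -2, -3, 5, 6, -10, 3, 1]
j stops at 2, i stops at 3; i≥j ⇒ return 2. v=[-11, -14, -12, 4, -1, -8, -2, -3, 5, 6, -10, 3, 1]

[-11, -14, -12, 4, -1, -8, -2, -3, 5, 6, -10, 3, 1]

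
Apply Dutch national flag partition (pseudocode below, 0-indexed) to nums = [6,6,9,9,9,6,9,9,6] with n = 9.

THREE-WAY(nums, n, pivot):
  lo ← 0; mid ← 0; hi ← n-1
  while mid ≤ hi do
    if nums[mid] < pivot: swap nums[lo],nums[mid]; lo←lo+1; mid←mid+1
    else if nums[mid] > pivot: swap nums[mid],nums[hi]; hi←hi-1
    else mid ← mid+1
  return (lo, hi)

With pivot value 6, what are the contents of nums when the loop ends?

pivot = 6; lo=0, mid=0, hi=8
nums[mid]=6=6: mid=1
nums[mid]=6=6: mid=2
nums[mid]=9>6: swap nums[2],nums[8]; hi=7 → [6,6,6,9,9,6,9,9,9]
nums[mid]=6=6: mid=3
nums[mid]=9>6: swap nums[3],nums[7]; hi=6 → [6,6,6,9,9,6,9,9,9]
nums[mid]=9>6: swap nums[3],nums[6]; hi=5 → [6,6,6,9,9,6,9,9,9]
nums[mid]=9>6: swap nums[3],nums[5]; hi=4 → [6,6,6,6,9,9,9,9,9]
nums[mid]=6=6: mid=4
nums[mid]=9>6: swap nums[4],nums[4]; hi=3 → [6,6,6,6,9,9,9,9,9]
end: lo=0, hi=3; nums = [6,6,6,6,9,9,9,9,9]

[6,6,6,6,9,9,9,9,9]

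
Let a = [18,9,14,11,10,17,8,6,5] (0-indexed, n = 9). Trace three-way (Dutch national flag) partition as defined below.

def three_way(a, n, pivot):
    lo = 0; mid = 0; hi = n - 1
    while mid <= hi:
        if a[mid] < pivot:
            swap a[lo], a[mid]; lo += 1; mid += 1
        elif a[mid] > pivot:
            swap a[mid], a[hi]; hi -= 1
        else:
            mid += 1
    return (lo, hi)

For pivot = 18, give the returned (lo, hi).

(8, 8)

lo=0 mid=0 hi=8
18=18: mid=1
9<18: swap(0,1), lo=1 mid=2 ⇒ [9,18,14,11,10,17,8,6,5]
14<18: swap(1,2), lo=2 mid=3 ⇒ [9,14,18,11,10,17,8,6,5]
11<18: swap(2,3), lo=3 mid=4 ⇒ [9,14,11,18,10,17,8,6,5]
10<18: swap(3,4), lo=4 mid=5 ⇒ [9,14,11,10,18,17,8,6,5]
17<18: swap(4,5), lo=5 mid=6 ⇒ [9,14,11,10,17,18,8,6,5]
8<18: swap(5,6), lo=6 mid=7 ⇒ [9,14,11,10,17,8,18,6,5]
6<18: swap(6,7), lo=7 mid=8 ⇒ [9,14,11,10,17,8,6,18,5]
5<18: swap(7,8), lo=8 mid=9 ⇒ [9,14,11,10,17,8,6,5,18]
done. lo=8 hi=8; a=[9,14,11,10,17,8,6,5,18]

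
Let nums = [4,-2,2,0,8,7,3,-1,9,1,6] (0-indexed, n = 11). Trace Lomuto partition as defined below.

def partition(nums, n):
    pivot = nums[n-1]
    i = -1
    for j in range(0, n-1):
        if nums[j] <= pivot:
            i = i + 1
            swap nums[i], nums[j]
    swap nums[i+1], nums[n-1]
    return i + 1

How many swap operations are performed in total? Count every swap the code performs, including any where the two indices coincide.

8

pivot=6, i=-1
j=0: 4≤6, i=0, swap(0,0) ⇒ [4,-2,2,0,8,7,3,-1,9,1,6]
j=1: -2≤6, i=1, swap(1,1) ⇒ [4,-2,2,0,8,7,3,-1,9,1,6]
j=2: 2≤6, i=2, swap(2,2) ⇒ [4,-2,2,0,8,7,3,-1,9,1,6]
j=3: 0≤6, i=3, swap(3,3) ⇒ [4,-2,2,0,8,7,3,-1,9,1,6]
j=4: 8>6, skip
j=5: 7>6, skip
j=6: 3≤6, i=4, swap(4,6) ⇒ [4,-2,2,0,3,7,8,-1,9,1,6]
j=7: -1≤6, i=5, swap(5,7) ⇒ [4,-2,2,0,3,-1,8,7,9,1,6]
j=8: 9>6, skip
j=9: 1≤6, i=6, swap(6,9) ⇒ [4,-2,2,0,3,-1,1,7,9,8,6]
swap(7,10) ⇒ [4,-2,2,0,3,-1,1,6,9,8,7]; return 7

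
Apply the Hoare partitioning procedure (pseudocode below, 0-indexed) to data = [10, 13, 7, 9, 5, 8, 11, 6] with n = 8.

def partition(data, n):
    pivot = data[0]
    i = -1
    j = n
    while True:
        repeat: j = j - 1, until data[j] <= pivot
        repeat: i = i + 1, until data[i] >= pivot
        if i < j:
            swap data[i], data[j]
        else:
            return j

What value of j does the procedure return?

pivot=10
j stops at 7 (6), i stops at 0 (10); swap ⇒ [6, 13, 7, 9, 5, 8, 11, 10]
j stops at 5 (8), i stops at 1 (13); swap ⇒ [6, 8, 7, 9, 5, 13, 11, 10]
j stops at 4, i stops at 5; i≥j ⇒ return 4. data=[6, 8, 7, 9, 5, 13, 11, 10]

4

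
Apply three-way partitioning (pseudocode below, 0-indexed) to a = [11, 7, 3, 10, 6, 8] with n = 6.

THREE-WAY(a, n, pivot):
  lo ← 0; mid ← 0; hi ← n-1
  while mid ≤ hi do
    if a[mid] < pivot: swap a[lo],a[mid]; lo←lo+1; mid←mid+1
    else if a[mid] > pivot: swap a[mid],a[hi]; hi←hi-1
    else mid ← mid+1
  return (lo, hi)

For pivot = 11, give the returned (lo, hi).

pivot = 11; lo=0, mid=0, hi=5
a[mid]=11=11: mid=1
a[mid]=7<11: swap a[0],a[1]; lo=1,mid=2 → [7, 11, 3, 10, 6, 8]
a[mid]=3<11: swap a[1],a[2]; lo=2,mid=3 → [7, 3, 11, 10, 6, 8]
a[mid]=10<11: swap a[2],a[3]; lo=3,mid=4 → [7, 3, 10, 11, 6, 8]
a[mid]=6<11: swap a[3],a[4]; lo=4,mid=5 → [7, 3, 10, 6, 11, 8]
a[mid]=8<11: swap a[4],a[5]; lo=5,mid=6 → [7, 3, 10, 6, 8, 11]
end: lo=5, hi=5; a = [7, 3, 10, 6, 8, 11]

(5, 5)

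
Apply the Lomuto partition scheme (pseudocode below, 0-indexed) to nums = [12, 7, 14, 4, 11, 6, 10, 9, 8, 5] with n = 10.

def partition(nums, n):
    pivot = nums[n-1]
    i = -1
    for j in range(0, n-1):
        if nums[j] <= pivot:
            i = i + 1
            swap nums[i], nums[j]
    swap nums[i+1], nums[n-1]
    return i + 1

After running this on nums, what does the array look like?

[4, 5, 14, 12, 11, 6, 10, 9, 8, 7]

pivot=5, i=-1
j=0: 12>5, skip
j=1: 7>5, skip
j=2: 14>5, skip
j=3: 4≤5, i=0, swap(0,3) ⇒ [4, 7, 14, 12, 11, 6, 10, 9, 8, 5]
j=4: 11>5, skip
j=5: 6>5, skip
j=6: 10>5, skip
j=7: 9>5, skip
j=8: 8>5, skip
swap(1,9) ⇒ [4, 5, 14, 12, 11, 6, 10, 9, 8, 7]; return 1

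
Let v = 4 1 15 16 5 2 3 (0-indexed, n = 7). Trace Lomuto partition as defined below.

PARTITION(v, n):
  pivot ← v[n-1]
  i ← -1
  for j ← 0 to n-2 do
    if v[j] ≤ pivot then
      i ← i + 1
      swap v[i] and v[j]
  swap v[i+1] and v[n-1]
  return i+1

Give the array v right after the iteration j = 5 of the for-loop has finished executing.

1 2 15 16 5 4 3

pivot=3, i=-1
j=0: 4>3, skip
j=1: 1≤3, i=0, swap(0,1) ⇒ 1 4 15 16 5 2 3
j=2: 15>3, skip
j=3: 16>3, skip
j=4: 5>3, skip
j=5: 2≤3, i=1, swap(1,5) ⇒ 1 2 15 16 5 4 3
(after j=5) v = 1 2 15 16 5 4 3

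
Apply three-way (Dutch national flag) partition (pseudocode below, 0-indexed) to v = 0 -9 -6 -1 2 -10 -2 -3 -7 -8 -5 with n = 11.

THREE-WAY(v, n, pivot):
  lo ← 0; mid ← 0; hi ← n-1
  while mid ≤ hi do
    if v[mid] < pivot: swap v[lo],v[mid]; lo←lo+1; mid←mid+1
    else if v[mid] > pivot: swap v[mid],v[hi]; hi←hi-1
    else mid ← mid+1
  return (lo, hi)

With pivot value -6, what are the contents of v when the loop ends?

-8 -9 -7 -10 -6 -2 -3 2 -1 -5 0

pivot = -6; lo=0, mid=0, hi=10
v[mid]=0>-6: swap v[0],v[10]; hi=9 → -5 -9 -6 -1 2 -10 -2 -3 -7 -8 0
v[mid]=-5>-6: swap v[0],v[9]; hi=8 → -8 -9 -6 -1 2 -10 -2 -3 -7 -5 0
v[mid]=-8<-6: swap v[0],v[0]; lo=1,mid=1 → -8 -9 -6 -1 2 -10 -2 -3 -7 -5 0
v[mid]=-9<-6: swap v[1],v[1]; lo=2,mid=2 → -8 -9 -6 -1 2 -10 -2 -3 -7 -5 0
v[mid]=-6=-6: mid=3
v[mid]=-1>-6: swap v[3],v[8]; hi=7 → -8 -9 -6 -7 2 -10 -2 -3 -1 -5 0
v[mid]=-7<-6: swap v[2],v[3]; lo=3,mid=4 → -8 -9 -7 -6 2 -10 -2 -3 -1 -5 0
v[mid]=2>-6: swap v[4],v[7]; hi=6 → -8 -9 -7 -6 -3 -10 -2 2 -1 -5 0
v[mid]=-3>-6: swap v[4],v[6]; hi=5 → -8 -9 -7 -6 -2 -10 -3 2 -1 -5 0
v[mid]=-2>-6: swap v[4],v[5]; hi=4 → -8 -9 -7 -6 -10 -2 -3 2 -1 -5 0
v[mid]=-10<-6: swap v[3],v[4]; lo=4,mid=5 → -8 -9 -7 -10 -6 -2 -3 2 -1 -5 0
end: lo=4, hi=4; v = -8 -9 -7 -10 -6 -2 -3 2 -1 -5 0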